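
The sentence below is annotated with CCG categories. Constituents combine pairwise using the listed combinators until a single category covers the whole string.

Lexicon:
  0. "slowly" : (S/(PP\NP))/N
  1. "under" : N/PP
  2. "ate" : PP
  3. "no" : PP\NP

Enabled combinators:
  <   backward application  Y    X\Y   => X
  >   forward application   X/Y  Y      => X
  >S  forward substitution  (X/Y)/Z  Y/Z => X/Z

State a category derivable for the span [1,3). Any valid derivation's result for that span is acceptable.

[0,4] S   >
  [0,3] S/(PP\NP)   >
    [0,1] "slowly" : (S/(PP\NP))/N
    [1,3] N   >
      [1,2] "under" : N/PP
      [2,3] "ate" : PP
  [3,4] "no" : PP\NP

N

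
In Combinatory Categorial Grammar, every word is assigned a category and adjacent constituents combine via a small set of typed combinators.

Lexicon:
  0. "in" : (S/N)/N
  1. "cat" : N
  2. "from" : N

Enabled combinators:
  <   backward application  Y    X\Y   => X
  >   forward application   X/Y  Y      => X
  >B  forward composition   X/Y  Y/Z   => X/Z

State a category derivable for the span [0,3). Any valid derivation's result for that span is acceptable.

[0,3] S   >
  [0,2] S/N   >
    [0,1] "in" : (S/N)/N
    [1,2] "cat" : N
  [2,3] "from" : N

S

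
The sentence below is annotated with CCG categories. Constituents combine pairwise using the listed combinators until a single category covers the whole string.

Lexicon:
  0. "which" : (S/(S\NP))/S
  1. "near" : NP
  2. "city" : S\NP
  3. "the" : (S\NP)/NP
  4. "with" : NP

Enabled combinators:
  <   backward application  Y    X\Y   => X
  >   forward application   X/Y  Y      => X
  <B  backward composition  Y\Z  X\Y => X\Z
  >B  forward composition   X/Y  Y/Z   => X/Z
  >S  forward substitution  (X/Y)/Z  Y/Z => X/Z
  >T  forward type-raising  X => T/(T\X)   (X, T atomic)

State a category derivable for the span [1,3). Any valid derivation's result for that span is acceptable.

[0,5] S   >
  [0,3] S/(S\NP)   >
    [0,1] "which" : (S/(S\NP))/S
    [1,3] S   <
      [1,2] "near" : NP
      [2,3] "city" : S\NP
  [3,5] S\NP   >
    [3,4] "the" : (S\NP)/NP
    [4,5] "with" : NP

S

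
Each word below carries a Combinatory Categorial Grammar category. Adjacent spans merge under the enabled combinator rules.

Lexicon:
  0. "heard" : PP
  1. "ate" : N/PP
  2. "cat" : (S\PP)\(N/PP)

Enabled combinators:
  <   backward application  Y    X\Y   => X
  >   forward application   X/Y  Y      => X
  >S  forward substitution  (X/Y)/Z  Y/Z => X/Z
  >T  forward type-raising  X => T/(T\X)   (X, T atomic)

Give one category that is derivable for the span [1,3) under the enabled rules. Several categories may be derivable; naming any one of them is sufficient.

S\PP

[0,3] S   <
  [0,1] "heard" : PP
  [1,3] S\PP   <
    [1,2] "ate" : N/PP
    [2,3] "cat" : (S\PP)\(N/PP)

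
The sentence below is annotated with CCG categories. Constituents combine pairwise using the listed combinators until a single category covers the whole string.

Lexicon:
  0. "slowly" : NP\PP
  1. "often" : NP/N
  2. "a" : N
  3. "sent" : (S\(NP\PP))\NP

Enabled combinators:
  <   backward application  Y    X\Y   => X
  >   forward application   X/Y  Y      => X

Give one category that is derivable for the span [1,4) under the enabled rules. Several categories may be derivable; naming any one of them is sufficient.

S\(NP\PP)

[0,4] S   <
  [0,1] "slowly" : NP\PP
  [1,4] S\(NP\PP)   <
    [1,3] NP   >
      [1,2] "often" : NP/N
      [2,3] "a" : N
    [3,4] "sent" : (S\(NP\PP))\NP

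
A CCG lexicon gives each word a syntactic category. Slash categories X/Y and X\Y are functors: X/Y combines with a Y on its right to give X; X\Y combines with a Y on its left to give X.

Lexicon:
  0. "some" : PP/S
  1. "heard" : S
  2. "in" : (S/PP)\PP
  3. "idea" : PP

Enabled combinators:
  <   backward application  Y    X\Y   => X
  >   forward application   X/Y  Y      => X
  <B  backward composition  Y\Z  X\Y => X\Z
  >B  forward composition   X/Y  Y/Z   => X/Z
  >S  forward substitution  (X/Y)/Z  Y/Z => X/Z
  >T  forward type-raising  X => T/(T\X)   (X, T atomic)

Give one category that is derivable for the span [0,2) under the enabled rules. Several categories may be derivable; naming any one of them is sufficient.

[0,4] S   >
  [0,3] S/PP   <
    [0,2] PP   >
      [0,1] "some" : PP/S
      [1,2] "heard" : S
    [2,3] "in" : (S/PP)\PP
  [3,4] "idea" : PP

PP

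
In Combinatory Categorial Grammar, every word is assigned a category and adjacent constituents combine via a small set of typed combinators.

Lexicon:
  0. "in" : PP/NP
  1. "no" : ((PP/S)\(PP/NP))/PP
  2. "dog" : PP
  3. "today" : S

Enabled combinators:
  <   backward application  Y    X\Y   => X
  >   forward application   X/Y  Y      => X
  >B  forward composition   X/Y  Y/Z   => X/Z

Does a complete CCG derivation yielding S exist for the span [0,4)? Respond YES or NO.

PP/NP ((PP/S)\(PP/NP))/PP PP S
CKY chart[0,4] = {PP}; S ∉ chart

NO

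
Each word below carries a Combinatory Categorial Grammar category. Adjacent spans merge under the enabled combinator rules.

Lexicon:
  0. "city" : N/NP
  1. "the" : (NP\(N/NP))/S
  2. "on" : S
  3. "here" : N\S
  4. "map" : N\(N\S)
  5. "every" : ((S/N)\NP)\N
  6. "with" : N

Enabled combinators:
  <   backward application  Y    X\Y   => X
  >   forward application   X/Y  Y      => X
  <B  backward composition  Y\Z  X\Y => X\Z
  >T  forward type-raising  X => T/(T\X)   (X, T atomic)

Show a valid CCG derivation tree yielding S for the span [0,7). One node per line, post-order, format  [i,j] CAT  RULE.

[0,1] N/NP  lex  "city"
[1,2] (NP\(N/NP))/S  lex  "the"
[2,3] S  lex  "on"
[1,3] NP\(N/NP)  >  k=2
[0,3] NP  <  k=1
[3,4] N\S  lex  "here"
[4,5] N\(N\S)  lex  "map"
[3,5] N  <  k=4
[5,6] ((S/N)\NP)\N  lex  "every"
[3,6] (S/N)\NP  <  k=5
[0,6] S/N  <  k=3
[6,7] N  lex  "with"
[0,7] S  >  k=6

[0,7] S   >
  [0,6] S/N   <
    [0,3] NP   <
      [0,1] "city" : N/NP
      [1,3] NP\(N/NP)   >
        [1,2] "the" : (NP\(N/NP))/S
        [2,3] "on" : S
    [3,6] (S/N)\NP   <
      [3,5] N   <
        [3,4] "here" : N\S
        [4,5] "map" : N\(N\S)
      [5,6] "every" : ((S/N)\NP)\N
  [6,7] "with" : N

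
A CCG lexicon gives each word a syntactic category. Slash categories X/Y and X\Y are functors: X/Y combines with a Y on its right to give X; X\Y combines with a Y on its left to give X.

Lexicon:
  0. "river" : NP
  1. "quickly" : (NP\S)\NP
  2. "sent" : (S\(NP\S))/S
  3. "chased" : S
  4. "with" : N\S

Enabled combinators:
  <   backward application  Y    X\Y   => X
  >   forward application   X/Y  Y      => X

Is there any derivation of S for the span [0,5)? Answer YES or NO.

NO

NP (NP\S)\NP (S\(NP\S))/S S N\S
CKY chart[0,5] = {N}; S ∉ chart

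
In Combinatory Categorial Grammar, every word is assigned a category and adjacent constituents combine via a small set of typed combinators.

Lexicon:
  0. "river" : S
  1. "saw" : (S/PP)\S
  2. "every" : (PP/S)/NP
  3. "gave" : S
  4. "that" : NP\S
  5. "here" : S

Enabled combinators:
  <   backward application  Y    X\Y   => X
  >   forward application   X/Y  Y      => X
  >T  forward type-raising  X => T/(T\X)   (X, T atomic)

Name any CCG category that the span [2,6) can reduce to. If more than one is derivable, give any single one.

PP

[0,6] S   >
  [0,2] S/PP   <
    [0,1] "river" : S
    [1,2] "saw" : (S/PP)\S
  [2,6] PP   >
    [2,5] PP/S   >
      [2,3] "every" : (PP/S)/NP
      [3,5] NP   <
        [3,4] "gave" : S
        [4,5] "that" : NP\S
    [5,6] "here" : S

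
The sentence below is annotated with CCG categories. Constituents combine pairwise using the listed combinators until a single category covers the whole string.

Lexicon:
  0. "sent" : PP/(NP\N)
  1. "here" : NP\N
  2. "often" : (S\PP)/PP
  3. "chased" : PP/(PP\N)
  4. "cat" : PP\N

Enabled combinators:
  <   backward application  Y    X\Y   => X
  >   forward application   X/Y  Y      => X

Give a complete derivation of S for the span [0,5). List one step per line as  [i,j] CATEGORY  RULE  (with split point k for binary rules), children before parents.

[0,5] S   <
  [0,2] PP   >
    [0,1] "sent" : PP/(NP\N)
    [1,2] "here" : NP\N
  [2,5] S\PP   >
    [2,3] "often" : (S\PP)/PP
    [3,5] PP   >
      [3,4] "chased" : PP/(PP\N)
      [4,5] "cat" : PP\N

[0,1] PP/(NP\N)  lex  "sent"
[1,2] NP\N  lex  "here"
[0,2] PP  >  k=1
[2,3] (S\PP)/PP  lex  "often"
[3,4] PP/(PP\N)  lex  "chased"
[4,5] PP\N  lex  "cat"
[3,5] PP  >  k=4
[2,5] S\PP  >  k=3
[0,5] S  <  k=2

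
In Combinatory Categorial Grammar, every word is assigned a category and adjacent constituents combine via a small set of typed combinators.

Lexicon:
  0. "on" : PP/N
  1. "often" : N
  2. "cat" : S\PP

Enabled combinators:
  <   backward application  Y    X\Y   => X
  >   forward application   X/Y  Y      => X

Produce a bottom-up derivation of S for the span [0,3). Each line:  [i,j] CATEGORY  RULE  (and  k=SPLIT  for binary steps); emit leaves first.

[0,3] S   <
  [0,2] PP   >
    [0,1] "on" : PP/N
    [1,2] "often" : N
  [2,3] "cat" : S\PP

[0,1] PP/N  lex  "on"
[1,2] N  lex  "often"
[0,2] PP  >  k=1
[2,3] S\PP  lex  "cat"
[0,3] S  <  k=2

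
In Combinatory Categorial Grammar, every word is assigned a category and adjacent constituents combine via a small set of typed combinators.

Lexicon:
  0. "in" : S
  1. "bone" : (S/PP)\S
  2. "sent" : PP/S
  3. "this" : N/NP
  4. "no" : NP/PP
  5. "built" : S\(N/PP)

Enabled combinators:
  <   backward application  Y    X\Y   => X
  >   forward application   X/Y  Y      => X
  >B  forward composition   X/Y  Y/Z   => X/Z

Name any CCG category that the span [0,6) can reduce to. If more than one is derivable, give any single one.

[0,6] S   >
  [0,2] S/PP   <
    [0,1] "in" : S
    [1,2] "bone" : (S/PP)\S
  [2,6] PP   >
    [2,3] "sent" : PP/S
    [3,6] S   <
      [3,5] N/PP   >B
        [3,4] "this" : N/NP
        [4,5] "no" : NP/PP
      [5,6] "built" : S\(N/PP)

S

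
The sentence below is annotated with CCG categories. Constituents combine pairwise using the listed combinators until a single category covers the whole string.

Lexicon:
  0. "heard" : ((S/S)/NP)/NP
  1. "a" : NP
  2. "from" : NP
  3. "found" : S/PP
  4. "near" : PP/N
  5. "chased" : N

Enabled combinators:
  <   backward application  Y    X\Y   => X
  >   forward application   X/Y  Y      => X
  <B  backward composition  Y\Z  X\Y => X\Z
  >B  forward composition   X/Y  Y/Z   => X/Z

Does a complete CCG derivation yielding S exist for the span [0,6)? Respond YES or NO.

[0,6] S   >
  [0,4] S/PP   >B
    [0,3] S/S   >
      [0,2] (S/S)/NP   >
        [0,1] "heard" : ((S/S)/NP)/NP
        [1,2] "a" : NP
      [2,3] "from" : NP
    [3,4] "found" : S/PP
  [4,6] PP   >
    [4,5] "near" : PP/N
    [5,6] "chased" : N

YES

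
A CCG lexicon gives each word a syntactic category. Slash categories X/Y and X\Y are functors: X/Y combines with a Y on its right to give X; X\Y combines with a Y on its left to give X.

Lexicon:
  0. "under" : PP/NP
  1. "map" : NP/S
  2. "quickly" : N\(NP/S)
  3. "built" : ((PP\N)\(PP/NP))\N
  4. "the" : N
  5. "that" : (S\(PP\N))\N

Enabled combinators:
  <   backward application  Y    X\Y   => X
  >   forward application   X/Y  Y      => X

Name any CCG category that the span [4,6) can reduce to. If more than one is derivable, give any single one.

[0,6] S   <
  [0,4] PP\N   <
    [0,1] "under" : PP/NP
    [1,4] (PP\N)\(PP/NP)   <
      [1,3] N   <
        [1,2] "map" : NP/S
        [2,3] "quickly" : N\(NP/S)
      [3,4] "built" : ((PP\N)\(PP/NP))\N
  [4,6] S\(PP\N)   <
    [4,5] "the" : N
    [5,6] "that" : (S\(PP\N))\N

S\(PP\N)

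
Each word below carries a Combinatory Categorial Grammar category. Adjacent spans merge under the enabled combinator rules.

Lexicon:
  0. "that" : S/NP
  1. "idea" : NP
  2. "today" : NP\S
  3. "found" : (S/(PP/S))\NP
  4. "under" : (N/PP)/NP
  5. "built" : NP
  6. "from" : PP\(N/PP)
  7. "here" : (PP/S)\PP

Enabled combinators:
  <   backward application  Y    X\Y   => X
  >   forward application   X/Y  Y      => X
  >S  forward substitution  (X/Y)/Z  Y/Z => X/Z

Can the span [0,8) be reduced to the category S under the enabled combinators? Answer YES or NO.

YES

[0,8] S   >
  [0,4] S/(PP/S)   <
    [0,3] NP   <
      [0,2] S   >
        [0,1] "that" : S/NP
        [1,2] "idea" : NP
      [2,3] "today" : NP\S
    [3,4] "found" : (S/(PP/S))\NP
  [4,8] PP/S   <
    [4,7] PP   <
      [4,6] N/PP   >
        [4,5] "under" : (N/PP)/NP
        [5,6] "built" : NP
      [6,7] "from" : PP\(N/PP)
    [7,8] "here" : (PP/S)\PP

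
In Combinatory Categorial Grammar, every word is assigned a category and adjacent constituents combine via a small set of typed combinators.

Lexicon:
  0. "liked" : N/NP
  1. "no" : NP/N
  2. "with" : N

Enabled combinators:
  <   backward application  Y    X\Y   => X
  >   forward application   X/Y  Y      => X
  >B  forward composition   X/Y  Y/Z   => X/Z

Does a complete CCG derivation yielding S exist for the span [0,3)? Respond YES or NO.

NO

N/NP NP/N N
CKY chart[0,3] = {N}; S ∉ chart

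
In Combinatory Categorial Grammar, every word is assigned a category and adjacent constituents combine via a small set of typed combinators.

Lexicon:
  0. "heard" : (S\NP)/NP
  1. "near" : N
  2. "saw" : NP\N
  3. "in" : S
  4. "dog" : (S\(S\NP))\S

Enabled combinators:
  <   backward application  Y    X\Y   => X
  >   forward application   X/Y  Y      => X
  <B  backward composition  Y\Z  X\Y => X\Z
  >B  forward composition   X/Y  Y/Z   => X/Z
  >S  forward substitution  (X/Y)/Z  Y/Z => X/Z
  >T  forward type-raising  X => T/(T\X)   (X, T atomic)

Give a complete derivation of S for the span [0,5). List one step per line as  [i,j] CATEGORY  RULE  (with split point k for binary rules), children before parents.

[0,5] S   <
  [0,3] S\NP   >
    [0,1] "heard" : (S\NP)/NP
    [1,3] NP   <
      [1,2] "near" : N
      [2,3] "saw" : NP\N
  [3,5] S\(S\NP)   <
    [3,4] "in" : S
    [4,5] "dog" : (S\(S\NP))\S

[0,1] (S\NP)/NP  lex  "heard"
[1,2] N  lex  "near"
[2,3] NP\N  lex  "saw"
[1,3] NP  <  k=2
[0,3] S\NP  >  k=1
[3,4] S  lex  "in"
[4,5] (S\(S\NP))\S  lex  "dog"
[3,5] S\(S\NP)  <  k=4
[0,5] S  <  k=3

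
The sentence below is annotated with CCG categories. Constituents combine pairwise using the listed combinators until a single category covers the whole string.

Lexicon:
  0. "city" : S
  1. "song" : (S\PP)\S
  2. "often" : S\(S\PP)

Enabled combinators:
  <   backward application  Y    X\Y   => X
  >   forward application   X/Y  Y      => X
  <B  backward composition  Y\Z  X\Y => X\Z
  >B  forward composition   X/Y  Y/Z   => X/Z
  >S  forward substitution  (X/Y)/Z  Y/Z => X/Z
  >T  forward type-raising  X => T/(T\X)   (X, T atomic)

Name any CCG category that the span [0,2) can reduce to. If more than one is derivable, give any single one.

S\PP

[0,3] S   <
  [0,2] S\PP   <
    [0,1] "city" : S
    [1,2] "song" : (S\PP)\S
  [2,3] "often" : S\(S\PP)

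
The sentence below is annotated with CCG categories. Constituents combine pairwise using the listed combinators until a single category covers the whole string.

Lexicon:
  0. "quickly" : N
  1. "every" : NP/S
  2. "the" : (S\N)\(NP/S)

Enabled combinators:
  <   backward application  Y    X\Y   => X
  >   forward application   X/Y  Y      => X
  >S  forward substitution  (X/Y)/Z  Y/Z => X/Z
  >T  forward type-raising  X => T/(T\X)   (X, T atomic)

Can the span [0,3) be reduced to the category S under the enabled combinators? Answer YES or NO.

YES

[0,3] S   >
  [0,1] S/(S\N)   >T
    [0,1] "quickly" : N
  [1,3] S\N   <
    [1,2] "every" : NP/S
    [2,3] "the" : (S\N)\(NP/S)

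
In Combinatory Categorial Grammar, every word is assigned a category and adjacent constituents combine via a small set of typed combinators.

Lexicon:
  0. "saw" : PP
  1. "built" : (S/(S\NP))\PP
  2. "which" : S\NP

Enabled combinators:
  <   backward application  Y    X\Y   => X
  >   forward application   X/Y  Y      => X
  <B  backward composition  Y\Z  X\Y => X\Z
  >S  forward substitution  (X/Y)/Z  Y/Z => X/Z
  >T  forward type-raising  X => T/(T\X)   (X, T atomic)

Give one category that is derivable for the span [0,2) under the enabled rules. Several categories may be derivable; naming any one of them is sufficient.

S/(S\NP)

[0,3] S   >
  [0,2] S/(S\NP)   <
    [0,1] "saw" : PP
    [1,2] "built" : (S/(S\NP))\PP
  [2,3] "which" : S\NP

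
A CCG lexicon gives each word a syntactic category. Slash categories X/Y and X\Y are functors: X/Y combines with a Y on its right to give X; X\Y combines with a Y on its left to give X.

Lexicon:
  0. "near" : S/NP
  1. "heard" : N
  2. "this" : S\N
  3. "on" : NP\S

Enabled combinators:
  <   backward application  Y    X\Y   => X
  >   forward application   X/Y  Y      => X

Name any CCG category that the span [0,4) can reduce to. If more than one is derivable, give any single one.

[0,4] S   >
  [0,1] "near" : S/NP
  [1,4] NP   <
    [1,3] S   <
      [1,2] "heard" : N
      [2,3] "this" : S\N
    [3,4] "on" : NP\S

S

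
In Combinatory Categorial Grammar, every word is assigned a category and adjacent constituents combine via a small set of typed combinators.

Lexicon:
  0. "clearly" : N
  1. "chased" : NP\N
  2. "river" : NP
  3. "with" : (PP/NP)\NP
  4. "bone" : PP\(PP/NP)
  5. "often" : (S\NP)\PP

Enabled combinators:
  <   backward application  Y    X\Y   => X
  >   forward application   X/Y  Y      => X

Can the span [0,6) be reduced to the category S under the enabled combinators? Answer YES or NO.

[0,6] S   <
  [0,2] NP   <
    [0,1] "clearly" : N
    [1,2] "chased" : NP\N
  [2,6] S\NP   <
    [2,5] PP   <
      [2,4] PP/NP   <
        [2,3] "river" : NP
        [3,4] "with" : (PP/NP)\NP
      [4,5] "bone" : PP\(PP/NP)
    [5,6] "often" : (S\NP)\PP

YES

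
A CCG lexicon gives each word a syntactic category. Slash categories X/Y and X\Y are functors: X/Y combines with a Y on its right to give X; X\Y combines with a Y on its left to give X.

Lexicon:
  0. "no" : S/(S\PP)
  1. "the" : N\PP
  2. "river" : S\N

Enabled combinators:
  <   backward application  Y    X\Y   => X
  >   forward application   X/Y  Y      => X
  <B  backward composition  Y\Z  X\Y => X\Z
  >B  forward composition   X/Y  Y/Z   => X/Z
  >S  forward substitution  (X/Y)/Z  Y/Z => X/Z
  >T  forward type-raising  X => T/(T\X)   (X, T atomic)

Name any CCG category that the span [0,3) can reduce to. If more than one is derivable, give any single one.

[0,3] S   >
  [0,1] "no" : S/(S\PP)
  [1,3] S\PP   <B
    [1,2] "the" : N\PP
    [2,3] "river" : S\N

S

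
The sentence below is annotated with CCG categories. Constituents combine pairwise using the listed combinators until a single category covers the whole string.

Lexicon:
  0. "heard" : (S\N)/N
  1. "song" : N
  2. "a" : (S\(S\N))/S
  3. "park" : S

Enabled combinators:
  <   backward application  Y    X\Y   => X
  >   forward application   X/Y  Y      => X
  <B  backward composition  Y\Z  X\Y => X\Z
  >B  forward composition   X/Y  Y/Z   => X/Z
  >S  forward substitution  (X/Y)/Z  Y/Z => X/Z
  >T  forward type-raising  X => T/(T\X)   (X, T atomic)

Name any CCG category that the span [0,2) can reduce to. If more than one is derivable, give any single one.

S\N

[0,4] S   <
  [0,2] S\N   >
    [0,1] "heard" : (S\N)/N
    [1,2] "song" : N
  [2,4] S\(S\N)   >
    [2,3] "a" : (S\(S\N))/S
    [3,4] "park" : S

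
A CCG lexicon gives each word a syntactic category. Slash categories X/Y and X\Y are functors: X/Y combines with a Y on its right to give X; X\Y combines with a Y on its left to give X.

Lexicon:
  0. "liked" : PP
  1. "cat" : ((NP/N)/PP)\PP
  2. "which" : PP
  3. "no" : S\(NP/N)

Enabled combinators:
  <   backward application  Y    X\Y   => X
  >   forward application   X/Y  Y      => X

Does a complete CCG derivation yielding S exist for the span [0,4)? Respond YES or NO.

[0,4] S   <
  [0,3] NP/N   >
    [0,2] (NP/N)/PP   <
      [0,1] "liked" : PP
      [1,2] "cat" : ((NP/N)/PP)\PP
    [2,3] "which" : PP
  [3,4] "no" : S\(NP/N)

YES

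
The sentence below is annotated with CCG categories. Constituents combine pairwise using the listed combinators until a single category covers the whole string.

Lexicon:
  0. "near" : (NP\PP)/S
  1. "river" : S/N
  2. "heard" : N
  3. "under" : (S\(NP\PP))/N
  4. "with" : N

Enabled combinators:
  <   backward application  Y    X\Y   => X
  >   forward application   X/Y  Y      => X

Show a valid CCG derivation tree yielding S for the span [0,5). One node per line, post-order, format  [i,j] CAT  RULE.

[0,1] (NP\PP)/S  lex  "near"
[1,2] S/N  lex  "river"
[2,3] N  lex  "heard"
[1,3] S  >  k=2
[0,3] NP\PP  >  k=1
[3,4] (S\(NP\PP))/N  lex  "under"
[4,5] N  lex  "with"
[3,5] S\(NP\PP)  >  k=4
[0,5] S  <  k=3

[0,5] S   <
  [0,3] NP\PP   >
    [0,1] "near" : (NP\PP)/S
    [1,3] S   >
      [1,2] "river" : S/N
      [2,3] "heard" : N
  [3,5] S\(NP\PP)   >
    [3,4] "under" : (S\(NP\PP))/N
    [4,5] "with" : N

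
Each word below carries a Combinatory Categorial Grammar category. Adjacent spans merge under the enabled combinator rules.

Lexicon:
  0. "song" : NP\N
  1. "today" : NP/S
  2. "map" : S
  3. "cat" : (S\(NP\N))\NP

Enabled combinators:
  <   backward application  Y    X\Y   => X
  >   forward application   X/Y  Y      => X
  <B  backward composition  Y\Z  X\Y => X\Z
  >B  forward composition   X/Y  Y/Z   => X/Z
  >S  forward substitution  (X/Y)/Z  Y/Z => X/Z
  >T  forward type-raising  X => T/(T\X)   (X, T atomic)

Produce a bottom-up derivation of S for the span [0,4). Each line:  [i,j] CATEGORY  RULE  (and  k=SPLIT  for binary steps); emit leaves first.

[0,4] S   <
  [0,1] "song" : NP\N
  [1,4] S\(NP\N)   <
    [1,3] NP   >
      [1,2] "today" : NP/S
      [2,3] "map" : S
    [3,4] "cat" : (S\(NP\N))\NP

[0,1] NP\N  lex  "song"
[1,2] NP/S  lex  "today"
[2,3] S  lex  "map"
[1,3] NP  >  k=2
[3,4] (S\(NP\N))\NP  lex  "cat"
[1,4] S\(NP\N)  <  k=3
[0,4] S  <  k=1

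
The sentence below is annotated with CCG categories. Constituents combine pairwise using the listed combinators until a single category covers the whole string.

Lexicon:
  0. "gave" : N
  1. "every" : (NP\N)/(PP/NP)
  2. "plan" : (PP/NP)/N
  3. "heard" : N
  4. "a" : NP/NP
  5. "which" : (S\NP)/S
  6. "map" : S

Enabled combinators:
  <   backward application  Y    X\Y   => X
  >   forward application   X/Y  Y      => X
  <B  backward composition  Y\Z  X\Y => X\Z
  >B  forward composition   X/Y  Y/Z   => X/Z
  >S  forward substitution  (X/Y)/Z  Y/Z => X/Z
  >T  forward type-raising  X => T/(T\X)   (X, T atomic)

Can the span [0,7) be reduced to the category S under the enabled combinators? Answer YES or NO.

YES

[0,7] S   <
  [0,5] NP   >
    [0,1] NP/(NP\N)   >T
      [0,1] "gave" : N
    [1,5] NP\N   >
      [1,2] "every" : (NP\N)/(PP/NP)
      [2,5] PP/NP   >B
        [2,4] PP/NP   >
          [2,3] "plan" : (PP/NP)/N
          [3,4] "heard" : N
        [4,5] "a" : NP/NP
  [5,7] S\NP   >
    [5,6] "which" : (S\NP)/S
    [6,7] "map" : S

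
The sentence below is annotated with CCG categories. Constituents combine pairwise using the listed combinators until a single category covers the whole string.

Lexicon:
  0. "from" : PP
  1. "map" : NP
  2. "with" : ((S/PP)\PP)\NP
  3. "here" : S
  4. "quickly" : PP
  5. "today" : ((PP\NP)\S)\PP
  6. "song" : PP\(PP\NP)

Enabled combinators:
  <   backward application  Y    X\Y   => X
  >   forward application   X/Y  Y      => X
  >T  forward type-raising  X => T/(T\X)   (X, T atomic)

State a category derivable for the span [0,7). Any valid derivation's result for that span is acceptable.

S

[0,7] S   >
  [0,3] S/PP   <
    [0,1] "from" : PP
    [1,3] (S/PP)\PP   <
      [1,2] "map" : NP
      [2,3] "with" : ((S/PP)\PP)\NP
  [3,7] PP   <
    [3,6] PP\NP   <
      [3,4] "here" : S
      [4,6] (PP\NP)\S   <
        [4,5] "quickly" : PP
        [5,6] "today" : ((PP\NP)\S)\PP
    [6,7] "song" : PP\(PP\NP)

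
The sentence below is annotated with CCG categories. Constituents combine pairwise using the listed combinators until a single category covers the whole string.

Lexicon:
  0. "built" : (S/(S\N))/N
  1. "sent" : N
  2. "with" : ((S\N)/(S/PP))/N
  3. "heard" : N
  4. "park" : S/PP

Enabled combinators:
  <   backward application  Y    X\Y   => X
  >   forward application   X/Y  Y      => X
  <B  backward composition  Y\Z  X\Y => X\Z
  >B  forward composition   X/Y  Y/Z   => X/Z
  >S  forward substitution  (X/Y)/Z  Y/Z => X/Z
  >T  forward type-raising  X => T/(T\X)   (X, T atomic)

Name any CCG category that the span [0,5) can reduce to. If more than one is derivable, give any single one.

[0,5] S   >
  [0,2] S/(S\N)   >
    [0,1] "built" : (S/(S\N))/N
    [1,2] "sent" : N
  [2,5] S\N   >
    [2,4] (S\N)/(S/PP)   >
      [2,3] "with" : ((S\N)/(S/PP))/N
      [3,4] "heard" : N
    [4,5] "park" : S/PP

S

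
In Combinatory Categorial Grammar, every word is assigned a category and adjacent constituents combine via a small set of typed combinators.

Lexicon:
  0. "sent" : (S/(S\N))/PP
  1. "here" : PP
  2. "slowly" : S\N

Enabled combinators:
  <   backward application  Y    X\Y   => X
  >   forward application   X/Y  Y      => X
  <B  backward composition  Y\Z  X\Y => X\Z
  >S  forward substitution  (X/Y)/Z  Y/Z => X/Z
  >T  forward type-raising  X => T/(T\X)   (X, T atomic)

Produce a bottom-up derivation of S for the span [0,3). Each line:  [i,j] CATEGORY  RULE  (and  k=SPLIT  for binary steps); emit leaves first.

[0,3] S   >
  [0,2] S/(S\N)   >
    [0,1] "sent" : (S/(S\N))/PP
    [1,2] "here" : PP
  [2,3] "slowly" : S\N

[0,1] (S/(S\N))/PP  lex  "sent"
[1,2] PP  lex  "here"
[0,2] S/(S\N)  >  k=1
[2,3] S\N  lex  "slowly"
[0,3] S  >  k=2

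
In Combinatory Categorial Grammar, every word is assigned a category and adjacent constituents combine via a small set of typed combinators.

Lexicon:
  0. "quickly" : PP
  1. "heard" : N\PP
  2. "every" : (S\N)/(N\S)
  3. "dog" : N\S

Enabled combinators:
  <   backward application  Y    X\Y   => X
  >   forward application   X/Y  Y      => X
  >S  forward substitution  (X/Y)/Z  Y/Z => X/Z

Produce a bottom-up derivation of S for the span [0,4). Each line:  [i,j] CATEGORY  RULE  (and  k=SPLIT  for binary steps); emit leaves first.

[0,4] S   <
  [0,2] N   <
    [0,1] "quickly" : PP
    [1,2] "heard" : N\PP
  [2,4] S\N   >
    [2,3] "every" : (S\N)/(N\S)
    [3,4] "dog" : N\S

[0,1] PP  lex  "quickly"
[1,2] N\PP  lex  "heard"
[0,2] N  <  k=1
[2,3] (S\N)/(N\S)  lex  "every"
[3,4] N\S  lex  "dog"
[2,4] S\N  >  k=3
[0,4] S  <  k=2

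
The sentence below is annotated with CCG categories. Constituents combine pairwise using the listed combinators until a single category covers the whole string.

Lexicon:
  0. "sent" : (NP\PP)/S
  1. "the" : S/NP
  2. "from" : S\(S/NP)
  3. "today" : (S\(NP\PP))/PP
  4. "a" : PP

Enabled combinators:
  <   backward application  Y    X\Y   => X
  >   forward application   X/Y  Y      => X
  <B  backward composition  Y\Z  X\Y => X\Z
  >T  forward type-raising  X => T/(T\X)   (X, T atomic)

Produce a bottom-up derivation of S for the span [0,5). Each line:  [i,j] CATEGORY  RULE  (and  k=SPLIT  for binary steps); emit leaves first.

[0,5] S   <
  [0,3] NP\PP   >
    [0,1] "sent" : (NP\PP)/S
    [1,3] S   <
      [1,2] "the" : S/NP
      [2,3] "from" : S\(S/NP)
  [3,5] S\(NP\PP)   >
    [3,4] "today" : (S\(NP\PP))/PP
    [4,5] "a" : PP

[0,1] (NP\PP)/S  lex  "sent"
[1,2] S/NP  lex  "the"
[2,3] S\(S/NP)  lex  "from"
[1,3] S  <  k=2
[0,3] NP\PP  >  k=1
[3,4] (S\(NP\PP))/PP  lex  "today"
[4,5] PP  lex  "a"
[3,5] S\(NP\PP)  >  k=4
[0,5] S  <  k=3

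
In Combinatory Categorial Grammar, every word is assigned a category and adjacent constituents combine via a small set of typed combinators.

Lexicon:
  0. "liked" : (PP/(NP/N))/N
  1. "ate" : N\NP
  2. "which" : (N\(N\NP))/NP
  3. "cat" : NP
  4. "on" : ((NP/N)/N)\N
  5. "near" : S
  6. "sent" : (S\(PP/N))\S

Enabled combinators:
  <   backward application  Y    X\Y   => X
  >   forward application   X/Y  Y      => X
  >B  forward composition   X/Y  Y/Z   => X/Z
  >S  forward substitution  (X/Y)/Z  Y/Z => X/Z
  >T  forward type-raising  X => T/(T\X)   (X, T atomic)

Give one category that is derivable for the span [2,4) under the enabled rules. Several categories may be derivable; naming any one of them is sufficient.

[0,7] S   <
  [0,5] PP/N   >S
    [0,1] "liked" : (PP/(NP/N))/N
    [1,5] (NP/N)/N   <
      [1,4] N   <
        [1,2] "ate" : N\NP
        [2,4] N\(N\NP)   >
          [2,3] "which" : (N\(N\NP))/NP
          [3,4] "cat" : NP
      [4,5] "on" : ((NP/N)/N)\N
  [5,7] S\(PP/N)   <
    [5,6] "near" : S
    [6,7] "sent" : (S\(PP/N))\S

N\(N\NP)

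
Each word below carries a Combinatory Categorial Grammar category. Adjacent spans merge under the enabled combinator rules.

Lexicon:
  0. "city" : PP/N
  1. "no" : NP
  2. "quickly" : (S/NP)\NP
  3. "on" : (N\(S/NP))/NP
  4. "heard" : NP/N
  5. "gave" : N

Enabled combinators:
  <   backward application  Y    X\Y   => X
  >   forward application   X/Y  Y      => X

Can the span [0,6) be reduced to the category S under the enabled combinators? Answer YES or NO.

NO

PP/N NP (S/NP)\NP (N\(S/NP))/NP NP/N N
CKY chart[0,6] = {PP}; S ∉ chart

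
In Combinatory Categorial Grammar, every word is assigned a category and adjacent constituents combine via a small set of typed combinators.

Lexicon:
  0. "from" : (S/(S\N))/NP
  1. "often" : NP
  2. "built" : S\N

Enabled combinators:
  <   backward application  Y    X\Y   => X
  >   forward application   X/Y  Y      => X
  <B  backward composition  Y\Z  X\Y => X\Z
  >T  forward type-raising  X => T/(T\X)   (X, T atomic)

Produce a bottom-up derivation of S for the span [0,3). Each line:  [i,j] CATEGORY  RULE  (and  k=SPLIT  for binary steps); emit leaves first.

[0,3] S   >
  [0,2] S/(S\N)   >
    [0,1] "from" : (S/(S\N))/NP
    [1,2] "often" : NP
  [2,3] "built" : S\N

[0,1] (S/(S\N))/NP  lex  "from"
[1,2] NP  lex  "often"
[0,2] S/(S\N)  >  k=1
[2,3] S\N  lex  "built"
[0,3] S  >  k=2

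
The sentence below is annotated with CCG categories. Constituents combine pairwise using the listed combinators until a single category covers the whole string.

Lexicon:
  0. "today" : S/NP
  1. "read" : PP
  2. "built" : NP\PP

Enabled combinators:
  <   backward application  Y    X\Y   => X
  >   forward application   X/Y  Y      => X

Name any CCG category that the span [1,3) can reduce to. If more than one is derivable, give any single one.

[0,3] S   >
  [0,1] "today" : S/NP
  [1,3] NP   <
    [1,2] "read" : PP
    [2,3] "built" : NP\PP

NP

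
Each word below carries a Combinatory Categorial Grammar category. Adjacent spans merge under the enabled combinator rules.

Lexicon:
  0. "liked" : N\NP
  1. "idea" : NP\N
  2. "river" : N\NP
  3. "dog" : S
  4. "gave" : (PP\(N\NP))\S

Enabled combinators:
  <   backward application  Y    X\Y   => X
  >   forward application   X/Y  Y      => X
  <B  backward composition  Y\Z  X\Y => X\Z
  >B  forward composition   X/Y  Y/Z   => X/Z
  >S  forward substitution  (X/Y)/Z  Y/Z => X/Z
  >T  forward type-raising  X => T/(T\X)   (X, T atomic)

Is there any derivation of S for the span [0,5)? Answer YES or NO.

NO

N\NP NP\N N\NP S (PP\(N\NP))\S
CKY chart[0,5] = {N/(N\PP), NP/(NP\PP), PP, PP/(PP\PP), S/(S\PP)}; S ∉ chart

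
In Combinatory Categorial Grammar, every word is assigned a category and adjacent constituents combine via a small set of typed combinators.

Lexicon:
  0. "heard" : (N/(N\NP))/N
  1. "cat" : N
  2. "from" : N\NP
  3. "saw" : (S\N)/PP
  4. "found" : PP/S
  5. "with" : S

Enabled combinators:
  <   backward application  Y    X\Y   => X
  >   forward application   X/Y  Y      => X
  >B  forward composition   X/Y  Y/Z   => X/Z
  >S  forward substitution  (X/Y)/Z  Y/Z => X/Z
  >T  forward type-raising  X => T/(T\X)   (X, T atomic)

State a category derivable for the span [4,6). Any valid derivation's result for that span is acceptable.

[0,6] S   <
  [0,3] N   >
    [0,2] N/(N\NP)   >
      [0,1] "heard" : (N/(N\NP))/N
      [1,2] "cat" : N
    [2,3] "from" : N\NP
  [3,6] S\N   >
    [3,4] "saw" : (S\N)/PP
    [4,6] PP   >
      [4,5] "found" : PP/S
      [5,6] "with" : S

PP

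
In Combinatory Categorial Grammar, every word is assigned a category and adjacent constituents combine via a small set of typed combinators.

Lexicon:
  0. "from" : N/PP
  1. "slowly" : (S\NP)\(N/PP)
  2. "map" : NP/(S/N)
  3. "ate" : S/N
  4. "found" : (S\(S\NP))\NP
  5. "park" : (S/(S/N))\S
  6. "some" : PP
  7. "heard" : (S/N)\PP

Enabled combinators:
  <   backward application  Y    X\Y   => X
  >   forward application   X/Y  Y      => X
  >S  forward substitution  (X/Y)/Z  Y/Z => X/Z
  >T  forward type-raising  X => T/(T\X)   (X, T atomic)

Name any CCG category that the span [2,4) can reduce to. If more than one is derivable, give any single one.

[0,8] S   >
  [0,6] S/(S/N)   <
    [0,5] S   <
      [0,2] S\NP   <
        [0,1] "from" : N/PP
        [1,2] "slowly" : (S\NP)\(N/PP)
      [2,5] S\(S\NP)   <
        [2,4] NP   >
          [2,3] "map" : NP/(S/N)
          [3,4] "ate" : S/N
        [4,5] "found" : (S\(S\NP))\NP
    [5,6] "park" : (S/(S/N))\S
  [6,8] S/N   <
    [6,7] "some" : PP
    [7,8] "heard" : (S/N)\PP

NP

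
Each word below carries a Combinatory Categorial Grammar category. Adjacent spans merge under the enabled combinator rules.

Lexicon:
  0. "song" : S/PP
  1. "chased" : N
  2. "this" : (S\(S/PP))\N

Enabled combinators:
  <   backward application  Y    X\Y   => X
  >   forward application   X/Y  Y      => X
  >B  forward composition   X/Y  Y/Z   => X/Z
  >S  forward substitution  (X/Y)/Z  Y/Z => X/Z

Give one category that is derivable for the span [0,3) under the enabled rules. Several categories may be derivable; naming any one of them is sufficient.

S

[0,3] S   <
  [0,1] "song" : S/PP
  [1,3] S\(S/PP)   <
    [1,2] "chased" : N
    [2,3] "this" : (S\(S/PP))\N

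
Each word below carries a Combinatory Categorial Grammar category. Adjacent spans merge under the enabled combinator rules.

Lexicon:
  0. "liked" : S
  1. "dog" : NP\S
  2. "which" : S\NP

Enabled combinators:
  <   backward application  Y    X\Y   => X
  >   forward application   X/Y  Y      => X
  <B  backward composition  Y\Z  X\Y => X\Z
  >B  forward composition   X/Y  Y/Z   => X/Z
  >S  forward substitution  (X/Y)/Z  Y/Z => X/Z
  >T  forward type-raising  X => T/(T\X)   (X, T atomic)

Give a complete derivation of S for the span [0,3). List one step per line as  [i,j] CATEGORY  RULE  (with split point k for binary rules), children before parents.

[0,3] S   <
  [0,2] NP   >
    [0,1] NP/(NP\S)   >T
      [0,1] "liked" : S
    [1,2] "dog" : NP\S
  [2,3] "which" : S\NP

[0,1] S  lex  "liked"
[0,1] NP/(NP\S)  >T
[1,2] NP\S  lex  "dog"
[0,2] NP  >  k=1
[2,3] S\NP  lex  "which"
[0,3] S  <  k=2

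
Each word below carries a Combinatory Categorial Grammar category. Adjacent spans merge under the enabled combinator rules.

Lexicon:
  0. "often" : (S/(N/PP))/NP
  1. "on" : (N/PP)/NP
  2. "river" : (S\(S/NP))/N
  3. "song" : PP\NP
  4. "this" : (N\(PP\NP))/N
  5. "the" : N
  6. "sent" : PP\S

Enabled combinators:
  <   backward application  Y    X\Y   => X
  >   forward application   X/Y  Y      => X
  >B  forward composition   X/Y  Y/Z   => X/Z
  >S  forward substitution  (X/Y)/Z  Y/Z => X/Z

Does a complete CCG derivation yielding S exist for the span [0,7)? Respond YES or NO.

NO

(S/(N/PP))/NP (N/PP)/NP (S\(S/NP))/N PP\NP (N\(PP\NP))/N N PP\S
CKY chart[0,7] = {PP}; S ∉ chart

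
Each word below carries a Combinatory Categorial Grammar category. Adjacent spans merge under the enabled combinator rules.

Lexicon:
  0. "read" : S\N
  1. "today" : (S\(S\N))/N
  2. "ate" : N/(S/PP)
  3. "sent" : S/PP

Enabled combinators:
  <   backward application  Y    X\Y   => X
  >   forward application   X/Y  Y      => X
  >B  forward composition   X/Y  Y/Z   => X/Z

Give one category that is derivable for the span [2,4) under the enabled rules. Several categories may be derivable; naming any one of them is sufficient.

[0,4] S   <
  [0,1] "read" : S\N
  [1,4] S\(S\N)   >
    [1,2] "today" : (S\(S\N))/N
    [2,4] N   >
      [2,3] "ate" : N/(S/PP)
      [3,4] "sent" : S/PP

N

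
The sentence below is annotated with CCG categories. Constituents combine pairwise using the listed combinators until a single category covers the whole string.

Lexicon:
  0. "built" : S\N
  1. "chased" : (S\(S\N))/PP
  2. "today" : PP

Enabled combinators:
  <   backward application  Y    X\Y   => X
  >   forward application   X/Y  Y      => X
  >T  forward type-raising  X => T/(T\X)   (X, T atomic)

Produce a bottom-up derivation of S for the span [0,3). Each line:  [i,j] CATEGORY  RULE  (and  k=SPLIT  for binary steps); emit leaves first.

[0,3] S   <
  [0,1] "built" : S\N
  [1,3] S\(S\N)   >
    [1,2] "chased" : (S\(S\N))/PP
    [2,3] "today" : PP

[0,1] S\N  lex  "built"
[1,2] (S\(S\N))/PP  lex  "chased"
[2,3] PP  lex  "today"
[1,3] S\(S\N)  >  k=2
[0,3] S  <  k=1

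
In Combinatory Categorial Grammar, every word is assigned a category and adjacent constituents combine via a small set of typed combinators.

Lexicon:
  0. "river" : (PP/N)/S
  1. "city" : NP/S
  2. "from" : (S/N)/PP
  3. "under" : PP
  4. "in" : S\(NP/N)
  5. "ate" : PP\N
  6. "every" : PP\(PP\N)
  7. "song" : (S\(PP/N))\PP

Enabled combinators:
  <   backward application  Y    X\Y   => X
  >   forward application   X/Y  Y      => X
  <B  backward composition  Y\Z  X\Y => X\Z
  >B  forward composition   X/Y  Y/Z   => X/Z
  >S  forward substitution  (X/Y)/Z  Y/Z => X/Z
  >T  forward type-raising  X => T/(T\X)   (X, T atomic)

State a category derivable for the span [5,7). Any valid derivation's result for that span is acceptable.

PP

[0,8] S   <
  [0,5] PP/N   >
    [0,1] "river" : (PP/N)/S
    [1,5] S   <
      [1,4] NP/N   >B
        [1,2] "city" : NP/S
        [2,4] S/N   >
          [2,3] "from" : (S/N)/PP
          [3,4] "under" : PP
      [4,5] "in" : S\(NP/N)
  [5,8] S\(PP/N)   <
    [5,7] PP   <
      [5,6] "ate" : PP\N
      [6,7] "every" : PP\(PP\N)
    [7,8] "song" : (S\(PP/N))\PP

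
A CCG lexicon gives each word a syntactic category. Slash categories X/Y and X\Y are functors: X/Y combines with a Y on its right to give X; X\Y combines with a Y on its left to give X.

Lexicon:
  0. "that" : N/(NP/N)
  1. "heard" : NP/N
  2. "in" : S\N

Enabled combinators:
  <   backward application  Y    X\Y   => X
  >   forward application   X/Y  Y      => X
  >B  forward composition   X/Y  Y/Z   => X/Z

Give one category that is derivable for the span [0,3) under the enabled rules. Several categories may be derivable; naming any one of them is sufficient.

S

[0,3] S   <
  [0,2] N   >
    [0,1] "that" : N/(NP/N)
    [1,2] "heard" : NP/N
  [2,3] "in" : S\N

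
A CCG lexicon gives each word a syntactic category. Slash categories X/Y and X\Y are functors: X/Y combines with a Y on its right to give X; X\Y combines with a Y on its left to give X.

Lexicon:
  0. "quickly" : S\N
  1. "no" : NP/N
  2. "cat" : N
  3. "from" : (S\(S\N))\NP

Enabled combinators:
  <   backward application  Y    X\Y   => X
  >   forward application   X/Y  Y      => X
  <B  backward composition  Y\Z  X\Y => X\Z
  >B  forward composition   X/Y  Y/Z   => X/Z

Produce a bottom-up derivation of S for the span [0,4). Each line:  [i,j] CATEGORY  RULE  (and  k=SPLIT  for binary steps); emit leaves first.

[0,1] S\N  lex  "quickly"
[1,2] NP/N  lex  "no"
[2,3] N  lex  "cat"
[1,3] NP  >  k=2
[3,4] (S\(S\N))\NP  lex  "from"
[1,4] S\(S\N)  <  k=3
[0,4] S  <  k=1

[0,4] S   <
  [0,1] "quickly" : S\N
  [1,4] S\(S\N)   <
    [1,3] NP   >
      [1,2] "no" : NP/N
      [2,3] "cat" : N
    [3,4] "from" : (S\(S\N))\NP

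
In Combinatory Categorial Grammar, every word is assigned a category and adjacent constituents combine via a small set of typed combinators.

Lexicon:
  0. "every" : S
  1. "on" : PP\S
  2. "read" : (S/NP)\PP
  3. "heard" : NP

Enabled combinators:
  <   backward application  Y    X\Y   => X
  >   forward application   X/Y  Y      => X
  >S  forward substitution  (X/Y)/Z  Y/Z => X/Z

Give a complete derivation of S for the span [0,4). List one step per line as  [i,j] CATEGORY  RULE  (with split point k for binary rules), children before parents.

[0,1] S  lex  "every"
[1,2] PP\S  lex  "on"
[0,2] PP  <  k=1
[2,3] (S/NP)\PP  lex  "read"
[0,3] S/NP  <  k=2
[3,4] NP  lex  "heard"
[0,4] S  >  k=3

[0,4] S   >
  [0,3] S/NP   <
    [0,2] PP   <
      [0,1] "every" : S
      [1,2] "on" : PP\S
    [2,3] "read" : (S/NP)\PP
  [3,4] "heard" : NP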